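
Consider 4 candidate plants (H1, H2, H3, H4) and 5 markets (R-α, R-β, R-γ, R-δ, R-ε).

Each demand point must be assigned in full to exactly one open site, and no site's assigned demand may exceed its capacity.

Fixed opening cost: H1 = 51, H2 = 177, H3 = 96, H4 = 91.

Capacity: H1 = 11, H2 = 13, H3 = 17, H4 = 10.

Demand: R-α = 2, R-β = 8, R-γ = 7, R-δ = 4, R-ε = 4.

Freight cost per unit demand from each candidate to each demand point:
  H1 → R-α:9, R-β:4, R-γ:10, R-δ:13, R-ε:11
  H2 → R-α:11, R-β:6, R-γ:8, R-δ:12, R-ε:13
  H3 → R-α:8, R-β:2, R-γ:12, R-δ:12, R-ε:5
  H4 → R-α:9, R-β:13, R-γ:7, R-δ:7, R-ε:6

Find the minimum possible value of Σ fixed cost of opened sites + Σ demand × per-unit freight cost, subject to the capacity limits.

319

Open {H1, H3}; cheapest assignment that respects the capacities:
  H1 (cap 11, load 9): R-α, R-γ — cost 2×9 + 7×10 = 88
  H3 (cap 17, load 16): R-β, R-δ, R-ε — cost 8×2 + 4×12 + 4×5 = 84
  Shipping 172, fixed 147 → total 319.
  Any other capacity-feasible assignment to {H1, H3} ships for at least 172.
Compare {H3, H4}: its best feasible assignment gives total 338.
Compare {H1, H3, H4}: its best feasible assignment gives total 388.
Every other set of open sites that can feasibly serve all demand totals ≥ 338 even under its best assignment. Minimum: 319.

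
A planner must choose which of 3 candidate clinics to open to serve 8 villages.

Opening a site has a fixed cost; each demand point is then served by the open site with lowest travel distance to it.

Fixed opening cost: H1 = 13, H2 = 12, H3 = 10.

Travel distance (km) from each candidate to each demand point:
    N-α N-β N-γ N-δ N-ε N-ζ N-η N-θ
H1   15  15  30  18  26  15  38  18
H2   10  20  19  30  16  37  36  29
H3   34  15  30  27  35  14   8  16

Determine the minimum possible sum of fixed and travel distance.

Open {H2, H3}: assign each demand point to its cheapest open site.
  N-α→H2 10, N-β→H3 15, N-γ→H2 19, N-δ→H3 27, N-ε→H2 16, N-ζ→H3 14, N-η→H3 8, N-θ→H3 16
  travel distance 125, fixed 22 → total 147.
Compare {H1, H2, H3}: travel distance 116 + fixed 35 = 151.
Compare {H1, H3}: travel distance 142 + fixed 23 = 165.
Compare {H1, H2}: travel distance 147 + fixed 25 = 172.
All other subsets cost ≥ 151. Minimum total cost: 147.

147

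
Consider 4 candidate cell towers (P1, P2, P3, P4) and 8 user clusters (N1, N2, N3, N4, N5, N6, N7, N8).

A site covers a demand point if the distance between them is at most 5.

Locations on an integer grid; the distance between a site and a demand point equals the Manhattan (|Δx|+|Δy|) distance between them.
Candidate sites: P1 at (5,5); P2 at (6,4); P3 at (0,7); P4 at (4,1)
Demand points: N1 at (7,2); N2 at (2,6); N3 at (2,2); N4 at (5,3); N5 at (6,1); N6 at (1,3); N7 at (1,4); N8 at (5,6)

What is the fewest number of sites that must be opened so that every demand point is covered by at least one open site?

Coverage sets (demand points within 5 of each site):
  P1: {N1, N2, N4, N5, N7, N8}
  P2: {N1, N4, N5, N7, N8}
  P3: {N2, N6, N7}
  P4: {N1, N3, N4, N5, N6}
No single site covers all 8 demand points.
But {P1, P4} covers everything, so the minimum is 2.

2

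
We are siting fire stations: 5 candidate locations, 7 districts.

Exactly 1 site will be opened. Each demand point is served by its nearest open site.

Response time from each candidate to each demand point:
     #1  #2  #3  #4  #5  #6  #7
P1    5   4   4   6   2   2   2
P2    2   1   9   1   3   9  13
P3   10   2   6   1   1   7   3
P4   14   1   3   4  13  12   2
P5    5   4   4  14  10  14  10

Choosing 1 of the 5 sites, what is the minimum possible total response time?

25

Open {P1}.
  #1→P1 5, #2→P1 4, #3→P1 4, #4→P1 6, #5→P1 2, #6→P1 2, #7→P1 2  ⇒ total 25.
Compare {P3}: total 30.
Compare {P2}: total 38.
No size-1 selection does better; minimum is 25.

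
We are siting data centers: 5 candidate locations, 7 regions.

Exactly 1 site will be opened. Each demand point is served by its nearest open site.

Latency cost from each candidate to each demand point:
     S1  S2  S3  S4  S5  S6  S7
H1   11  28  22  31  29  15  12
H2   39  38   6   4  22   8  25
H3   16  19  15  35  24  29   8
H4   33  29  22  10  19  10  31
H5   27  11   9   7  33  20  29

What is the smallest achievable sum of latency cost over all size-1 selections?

Open {H5}.
  S1→H5 27, S2→H5 11, S3→H5 9, S4→H5 7, S5→H5 33, S6→H5 20, S7→H5 29  ⇒ total 136.
Compare {H2}: total 142.
Compare {H3}: total 146.
No size-1 selection does better; minimum is 136.

136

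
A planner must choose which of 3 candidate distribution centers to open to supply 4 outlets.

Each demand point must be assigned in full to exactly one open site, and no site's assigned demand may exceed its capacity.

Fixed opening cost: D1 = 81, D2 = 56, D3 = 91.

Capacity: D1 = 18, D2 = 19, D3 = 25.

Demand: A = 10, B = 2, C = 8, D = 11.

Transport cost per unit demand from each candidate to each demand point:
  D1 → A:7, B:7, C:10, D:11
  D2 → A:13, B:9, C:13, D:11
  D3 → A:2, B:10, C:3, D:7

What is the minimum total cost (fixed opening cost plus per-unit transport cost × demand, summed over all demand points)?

330

Open {D2, D3}; cheapest assignment that respects the capacities:
  D2 (cap 19, load 13): B, D — cost 2×9 + 11×11 = 139
  D3 (cap 25, load 18): A, C — cost 10×2 + 8×3 = 44
  Shipping 183, fixed 147 → total 330.
  Any other capacity-feasible assignment to {D2, D3} ships for at least 183.
Compare {D1, D3}: its best feasible assignment gives total 351.
Compare {D1, D2, D3}: its best feasible assignment gives total 407.
Every other set of open sites that can feasibly serve all demand totals ≥ 351 even under its best assignment. Minimum: 330.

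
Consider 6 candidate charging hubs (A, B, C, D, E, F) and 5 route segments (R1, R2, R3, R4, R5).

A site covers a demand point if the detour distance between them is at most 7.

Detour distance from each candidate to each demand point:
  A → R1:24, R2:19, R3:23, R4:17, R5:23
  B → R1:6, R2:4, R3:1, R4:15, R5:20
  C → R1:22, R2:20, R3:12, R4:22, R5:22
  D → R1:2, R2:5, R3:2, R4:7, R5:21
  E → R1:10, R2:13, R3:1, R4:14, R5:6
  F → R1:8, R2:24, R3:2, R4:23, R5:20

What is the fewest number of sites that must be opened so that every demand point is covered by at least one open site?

Coverage sets (demand points within 7 of each site):
  A: {}
  B: {R1, R2, R3}
  C: {}
  D: {R1, R2, R3, R4}
  E: {R3, R5}
  F: {R3}
No single site covers all 5 demand points.
But {D, E} covers everything, so the minimum is 2.

2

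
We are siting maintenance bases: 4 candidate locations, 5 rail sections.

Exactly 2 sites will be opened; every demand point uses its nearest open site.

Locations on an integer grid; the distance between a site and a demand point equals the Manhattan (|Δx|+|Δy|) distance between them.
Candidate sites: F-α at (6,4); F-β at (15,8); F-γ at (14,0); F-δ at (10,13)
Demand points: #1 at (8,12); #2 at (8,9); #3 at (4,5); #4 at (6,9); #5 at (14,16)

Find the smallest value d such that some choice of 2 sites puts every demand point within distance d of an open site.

7

Open {F-α, F-δ}.
  Farthest demand point is #5 at distance 7 (to F-δ); all others are ≤ 7.
With {F-α, F-β} the worst case is 10.
With {F-β, F-γ} the worst case is 14.
No size-2 selection achieves below 7.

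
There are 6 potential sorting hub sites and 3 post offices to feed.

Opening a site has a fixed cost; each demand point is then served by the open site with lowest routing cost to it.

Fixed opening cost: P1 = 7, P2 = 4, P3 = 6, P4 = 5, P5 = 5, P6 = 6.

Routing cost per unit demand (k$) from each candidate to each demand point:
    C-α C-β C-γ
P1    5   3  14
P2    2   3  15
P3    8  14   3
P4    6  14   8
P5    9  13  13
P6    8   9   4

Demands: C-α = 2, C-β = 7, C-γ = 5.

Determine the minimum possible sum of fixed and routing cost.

50

Open {P2, P3}: assign each demand point to its cheapest open site.
  C-α→P2 2×2=4, C-β→P2 7×3=21, C-γ→P3 5×3=15
  routing cost 40, fixed 10 → total 50.
Compare {P2, P6}: routing cost 45 + fixed 10 = 55.
Compare {P2, P3, P4}: routing cost 40 + fixed 15 = 55.
Compare {P2, P3, P5}: routing cost 40 + fixed 15 = 55.
All other subsets cost ≥ 55. Minimum total cost: 50.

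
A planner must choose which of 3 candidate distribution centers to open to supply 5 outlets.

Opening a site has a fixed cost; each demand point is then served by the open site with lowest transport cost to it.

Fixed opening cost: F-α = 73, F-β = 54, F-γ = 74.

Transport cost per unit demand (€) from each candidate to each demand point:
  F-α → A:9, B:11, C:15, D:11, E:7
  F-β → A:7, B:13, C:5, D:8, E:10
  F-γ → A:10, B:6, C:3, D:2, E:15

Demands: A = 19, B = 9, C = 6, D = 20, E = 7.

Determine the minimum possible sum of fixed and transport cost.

Open {F-β, F-γ}: assign each demand point to its cheapest open site.
  A→F-β 19×7=133, B→F-γ 9×6=54, C→F-γ 6×3=18, D→F-γ 20×2=40, E→F-β 7×10=70
  transport cost 315, fixed 128 → total 443.
Compare {F-α, F-γ}: transport cost 332 + fixed 147 = 479.
Compare {F-γ}: transport cost 407 + fixed 74 = 481.
Compare {F-α, F-β, F-γ}: transport cost 294 + fixed 201 = 495.
All other subsets cost ≥ 479. Minimum total cost: 443.

443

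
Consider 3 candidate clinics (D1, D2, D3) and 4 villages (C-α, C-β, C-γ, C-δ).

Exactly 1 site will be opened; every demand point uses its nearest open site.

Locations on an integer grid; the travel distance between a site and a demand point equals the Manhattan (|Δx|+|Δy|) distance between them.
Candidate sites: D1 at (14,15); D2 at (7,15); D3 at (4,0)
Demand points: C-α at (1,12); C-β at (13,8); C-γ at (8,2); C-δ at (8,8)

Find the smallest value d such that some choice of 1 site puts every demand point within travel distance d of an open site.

Open {D2}.
  Farthest demand point is C-γ at travel distance 14 (to D2); all others are ≤ 14.
With {D3} the worst case is 17.
With {D1} the worst case is 19.
No size-1 selection achieves below 14.

14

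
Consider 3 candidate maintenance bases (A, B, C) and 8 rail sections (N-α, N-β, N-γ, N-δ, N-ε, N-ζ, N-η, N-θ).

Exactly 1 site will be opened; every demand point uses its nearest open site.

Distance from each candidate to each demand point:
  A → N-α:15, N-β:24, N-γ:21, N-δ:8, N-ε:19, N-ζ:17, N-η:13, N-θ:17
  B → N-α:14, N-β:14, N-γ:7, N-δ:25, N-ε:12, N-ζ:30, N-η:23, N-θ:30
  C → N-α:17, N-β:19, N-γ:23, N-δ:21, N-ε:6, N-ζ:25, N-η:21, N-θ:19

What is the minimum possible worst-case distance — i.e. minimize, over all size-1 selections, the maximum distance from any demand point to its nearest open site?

24

Open {A}.
  Farthest demand point is N-β at distance 24 (to A); all others are ≤ 24.
With {C} the worst case is 25.
With {B} the worst case is 30.
No size-1 selection achieves below 24.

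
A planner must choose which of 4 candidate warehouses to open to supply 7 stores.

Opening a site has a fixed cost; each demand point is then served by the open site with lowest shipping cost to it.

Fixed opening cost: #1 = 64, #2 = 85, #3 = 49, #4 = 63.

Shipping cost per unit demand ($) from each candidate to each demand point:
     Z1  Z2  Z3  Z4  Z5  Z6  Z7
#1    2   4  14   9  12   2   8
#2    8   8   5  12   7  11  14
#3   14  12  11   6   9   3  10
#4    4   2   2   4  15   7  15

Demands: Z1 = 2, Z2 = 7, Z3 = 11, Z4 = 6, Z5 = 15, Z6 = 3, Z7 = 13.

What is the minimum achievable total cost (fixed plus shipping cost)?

Open {#3, #4}: assign each demand point to its cheapest open site.
  Z1→#4 2×4=8, Z2→#4 7×2=14, Z3→#4 11×2=22, Z4→#4 6×4=24, Z5→#3 15×9=135, Z6→#3 3×3=9, Z7→#3 13×10=130
  shipping cost 342, fixed 112 → total 454.
Compare {#1, #4}: shipping cost 354 + fixed 127 = 481.
Compare {#1, #3, #4}: shipping cost 309 + fixed 176 = 485.
Compare {#1, #2, #4}: shipping cost 279 + fixed 212 = 491.
All other subsets cost ≥ 481. Minimum total cost: 454.

454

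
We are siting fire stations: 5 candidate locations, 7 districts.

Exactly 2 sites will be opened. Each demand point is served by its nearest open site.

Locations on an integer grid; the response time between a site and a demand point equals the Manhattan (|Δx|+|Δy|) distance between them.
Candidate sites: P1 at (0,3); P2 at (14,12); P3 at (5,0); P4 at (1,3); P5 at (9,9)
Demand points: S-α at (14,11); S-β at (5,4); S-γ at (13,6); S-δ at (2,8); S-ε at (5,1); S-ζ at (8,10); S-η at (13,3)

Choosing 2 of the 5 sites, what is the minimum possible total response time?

Open {P3, P5}.
  S-α→P5 7, S-β→P3 4, S-γ→P5 7, S-δ→P5 8, S-ε→P3 1, S-ζ→P5 2, S-η→P5 10  ⇒ total 39.
Compare {P2, P3}: total 42.
Compare {P2, P4}: total 43.
No size-2 selection does better; minimum is 39.

39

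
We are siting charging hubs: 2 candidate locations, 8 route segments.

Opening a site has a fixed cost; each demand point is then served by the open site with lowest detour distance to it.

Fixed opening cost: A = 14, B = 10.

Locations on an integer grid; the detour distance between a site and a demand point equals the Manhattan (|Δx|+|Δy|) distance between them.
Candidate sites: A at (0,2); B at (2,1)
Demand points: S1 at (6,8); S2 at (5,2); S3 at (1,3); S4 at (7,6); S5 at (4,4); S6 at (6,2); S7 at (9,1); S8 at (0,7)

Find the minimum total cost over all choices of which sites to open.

63

Open {B}: assign each demand point to its cheapest open site.
  S1→B 11, S2→B 4, S3→B 3, S4→B 10, S5→B 5, S6→B 5, S7→B 7, S8→B 8
  detour distance 53, fixed 10 → total 63.
Compare {A}: detour distance 57 + fixed 14 = 71.
Compare {A, B}: detour distance 49 + fixed 24 = 73.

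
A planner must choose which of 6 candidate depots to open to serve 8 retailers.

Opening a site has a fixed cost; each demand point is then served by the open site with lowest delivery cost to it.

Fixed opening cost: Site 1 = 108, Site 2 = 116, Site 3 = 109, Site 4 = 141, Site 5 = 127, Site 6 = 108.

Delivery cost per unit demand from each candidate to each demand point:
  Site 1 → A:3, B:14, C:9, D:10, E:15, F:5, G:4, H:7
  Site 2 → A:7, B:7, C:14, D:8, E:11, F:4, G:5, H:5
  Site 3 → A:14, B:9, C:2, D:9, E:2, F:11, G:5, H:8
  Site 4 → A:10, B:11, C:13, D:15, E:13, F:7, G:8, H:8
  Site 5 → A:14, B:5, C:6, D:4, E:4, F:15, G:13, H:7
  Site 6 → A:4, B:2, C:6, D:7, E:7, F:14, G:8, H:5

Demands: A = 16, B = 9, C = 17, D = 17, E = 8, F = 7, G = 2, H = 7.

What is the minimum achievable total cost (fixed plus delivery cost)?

Open {Site 3, Site 6}: assign each demand point to its cheapest open site.
  A→Site 6 16×4=64, B→Site 6 9×2=18, C→Site 3 17×2=34, D→Site 6 17×7=119, E→Site 3 8×2=16, F→Site 3 7×11=77, G→Site 3 2×5=10, H→Site 6 7×5=35
  delivery cost 373, fixed 217 → total 590.
Compare {Site 6}: delivery cost 508 + fixed 108 = 616.
Compare {Site 1, Site 5}: delivery cost 387 + fixed 235 = 622.
Compare {Site 1, Site 6}: delivery cost 421 + fixed 216 = 637.
All other subsets cost ≥ 616. Minimum total cost: 590.

590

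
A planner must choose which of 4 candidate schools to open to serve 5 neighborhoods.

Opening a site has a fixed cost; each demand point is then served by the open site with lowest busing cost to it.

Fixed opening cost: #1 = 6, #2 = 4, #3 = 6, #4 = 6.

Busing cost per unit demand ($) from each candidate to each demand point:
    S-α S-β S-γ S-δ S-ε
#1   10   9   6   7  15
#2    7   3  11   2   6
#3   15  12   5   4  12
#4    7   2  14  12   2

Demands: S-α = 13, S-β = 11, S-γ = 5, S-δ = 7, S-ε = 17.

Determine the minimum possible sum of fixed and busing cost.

202

Open {#2, #3, #4}: assign each demand point to its cheapest open site.
  S-α→#2 13×7=91, S-β→#4 11×2=22, S-γ→#3 5×5=25, S-δ→#2 7×2=14, S-ε→#4 17×2=34
  busing cost 186, fixed 16 → total 202.
Compare {#1, #2, #4}: busing cost 191 + fixed 16 = 207.
Compare {#1, #2, #3, #4}: busing cost 186 + fixed 22 = 208.
Compare {#3, #4}: busing cost 200 + fixed 12 = 212.
All other subsets cost ≥ 207. Minimum total cost: 202.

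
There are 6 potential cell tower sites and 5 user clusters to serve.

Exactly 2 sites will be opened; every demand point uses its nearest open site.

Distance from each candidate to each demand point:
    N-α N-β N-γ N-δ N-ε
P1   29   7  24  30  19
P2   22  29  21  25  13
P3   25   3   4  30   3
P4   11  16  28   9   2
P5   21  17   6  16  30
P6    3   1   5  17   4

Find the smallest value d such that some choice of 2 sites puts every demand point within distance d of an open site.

9

Open {P4, P6}.
  Farthest demand point is N-δ at distance 9 (to P4); all others are ≤ 9.
With {P3, P4} the worst case is 11.
With {P4, P5} the worst case is 16.
No size-2 selection achieves below 9.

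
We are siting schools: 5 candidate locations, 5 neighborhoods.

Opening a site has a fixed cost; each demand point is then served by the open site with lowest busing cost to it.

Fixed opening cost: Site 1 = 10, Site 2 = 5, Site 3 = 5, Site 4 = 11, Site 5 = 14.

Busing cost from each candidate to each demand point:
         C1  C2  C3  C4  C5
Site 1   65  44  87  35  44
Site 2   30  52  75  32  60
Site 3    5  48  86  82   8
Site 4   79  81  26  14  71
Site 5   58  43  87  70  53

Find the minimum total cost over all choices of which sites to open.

117

Open {Site 3, Site 4}: assign each demand point to its cheapest open site.
  C1→Site 3 5, C2→Site 3 48, C3→Site 4 26, C4→Site 4 14, C5→Site 3 8
  busing cost 101, fixed 16 → total 117.
Compare {Site 2, Site 3, Site 4}: busing cost 101 + fixed 21 = 122.
Compare {Site 1, Site 3, Site 4}: busing cost 97 + fixed 26 = 123.
Compare {Site 3, Site 4, Site 5}: busing cost 96 + fixed 30 = 126.
All other subsets cost ≥ 122. Minimum total cost: 117.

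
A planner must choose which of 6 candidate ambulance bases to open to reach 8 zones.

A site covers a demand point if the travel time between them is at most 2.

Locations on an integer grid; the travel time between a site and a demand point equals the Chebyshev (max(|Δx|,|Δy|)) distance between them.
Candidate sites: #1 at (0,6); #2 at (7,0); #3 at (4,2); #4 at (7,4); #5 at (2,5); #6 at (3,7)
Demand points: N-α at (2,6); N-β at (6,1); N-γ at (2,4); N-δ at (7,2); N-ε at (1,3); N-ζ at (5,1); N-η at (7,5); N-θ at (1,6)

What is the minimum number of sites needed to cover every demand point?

3

Coverage sets (demand points within 2 of each site):
  #1: {N-α, N-γ, N-θ}
  #2: {N-β, N-δ, N-ζ}
  #3: {N-β, N-γ, N-ζ}
  #4: {N-δ, N-η}
  #5: {N-α, N-γ, N-ε, N-θ}
  #6: {N-α, N-θ}
No 2 sites suffice: every size-2 union leaves at least one demand point uncovered.
But {#2, #4, #5} covers everything, so the minimum is 3.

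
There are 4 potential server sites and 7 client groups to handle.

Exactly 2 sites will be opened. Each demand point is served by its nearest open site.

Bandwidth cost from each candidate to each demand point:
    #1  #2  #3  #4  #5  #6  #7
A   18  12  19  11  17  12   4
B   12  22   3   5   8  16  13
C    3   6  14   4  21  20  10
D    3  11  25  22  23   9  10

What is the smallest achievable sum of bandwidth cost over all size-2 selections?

Open {B, D}.
  #1→D 3, #2→D 11, #3→B 3, #4→B 5, #5→B 8, #6→D 9, #7→D 10  ⇒ total 49.
Compare {B, C}: total 50.
Compare {A, B}: total 56.
No size-2 selection does better; minimum is 49.

49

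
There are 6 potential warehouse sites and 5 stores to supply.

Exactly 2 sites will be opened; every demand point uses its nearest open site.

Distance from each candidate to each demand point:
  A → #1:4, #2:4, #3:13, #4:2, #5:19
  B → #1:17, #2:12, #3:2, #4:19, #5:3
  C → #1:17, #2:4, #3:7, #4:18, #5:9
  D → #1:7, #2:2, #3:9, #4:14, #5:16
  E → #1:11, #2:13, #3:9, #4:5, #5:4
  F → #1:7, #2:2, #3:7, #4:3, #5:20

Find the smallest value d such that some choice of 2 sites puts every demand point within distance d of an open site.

Open {A, B}.
  Farthest demand point is #1 at distance 4 (to A); all others are ≤ 4.
With {B, F} the worst case is 7.
With {E, F} the worst case is 7.
No size-2 selection achieves below 4.

4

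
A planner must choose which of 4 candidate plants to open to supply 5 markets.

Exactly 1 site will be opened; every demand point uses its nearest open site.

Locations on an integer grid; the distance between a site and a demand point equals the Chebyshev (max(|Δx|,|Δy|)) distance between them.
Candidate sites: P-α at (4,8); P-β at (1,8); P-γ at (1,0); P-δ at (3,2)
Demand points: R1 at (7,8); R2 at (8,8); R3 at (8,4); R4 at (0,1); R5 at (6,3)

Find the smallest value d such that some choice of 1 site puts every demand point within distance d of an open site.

Open {P-δ}.
  Farthest demand point is R1 at distance 6 (to P-δ); all others are ≤ 6.
With {P-α} the worst case is 7.
With {P-β} the worst case is 7.
No size-1 selection achieves below 6.

6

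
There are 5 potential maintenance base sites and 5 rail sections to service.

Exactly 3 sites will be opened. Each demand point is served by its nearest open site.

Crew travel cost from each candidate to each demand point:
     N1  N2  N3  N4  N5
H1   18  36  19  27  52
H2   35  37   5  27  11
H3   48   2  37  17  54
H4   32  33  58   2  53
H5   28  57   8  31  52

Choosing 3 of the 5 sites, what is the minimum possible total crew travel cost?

Open {H2, H3, H4}.
  N1→H4 32, N2→H3 2, N3→H2 5, N4→H4 2, N5→H2 11  ⇒ total 52.
Compare {H1, H2, H3}: total 53.
Compare {H2, H3, H5}: total 63.
No size-3 selection does better; minimum is 52.

52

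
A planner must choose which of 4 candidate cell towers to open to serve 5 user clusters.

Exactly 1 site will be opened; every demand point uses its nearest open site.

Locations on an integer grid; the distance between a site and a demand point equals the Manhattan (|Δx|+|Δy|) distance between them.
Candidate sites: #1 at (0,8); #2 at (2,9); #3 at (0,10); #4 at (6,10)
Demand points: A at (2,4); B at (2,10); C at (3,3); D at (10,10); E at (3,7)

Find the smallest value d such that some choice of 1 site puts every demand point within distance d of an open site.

Open {#2}.
  Farthest demand point is D at distance 9 (to #2); all others are ≤ 9.
With {#3} the worst case is 10.
With {#4} the worst case is 10.
No size-1 selection achieves below 9.

9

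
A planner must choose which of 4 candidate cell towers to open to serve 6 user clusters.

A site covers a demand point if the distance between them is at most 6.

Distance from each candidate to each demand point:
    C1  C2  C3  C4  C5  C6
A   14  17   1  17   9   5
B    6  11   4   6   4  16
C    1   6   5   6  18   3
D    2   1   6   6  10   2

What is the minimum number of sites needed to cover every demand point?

2

Coverage sets (demand points within 6 of each site):
  A: {C3, C6}
  B: {C1, C3, C4, C5}
  C: {C1, C2, C3, C4, C6}
  D: {C1, C2, C3, C4, C6}
No single site covers all 6 demand points.
But {B, C} covers everything, so the minimum is 2.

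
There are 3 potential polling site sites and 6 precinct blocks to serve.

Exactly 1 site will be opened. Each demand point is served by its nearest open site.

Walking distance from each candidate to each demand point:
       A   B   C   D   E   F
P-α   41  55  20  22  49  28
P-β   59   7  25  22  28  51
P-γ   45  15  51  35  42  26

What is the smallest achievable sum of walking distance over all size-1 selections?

192

Open {P-β}.
  A→P-β 59, B→P-β 7, C→P-β 25, D→P-β 22, E→P-β 28, F→P-β 51  ⇒ total 192.
Compare {P-γ}: total 214.
Compare {P-α}: total 215.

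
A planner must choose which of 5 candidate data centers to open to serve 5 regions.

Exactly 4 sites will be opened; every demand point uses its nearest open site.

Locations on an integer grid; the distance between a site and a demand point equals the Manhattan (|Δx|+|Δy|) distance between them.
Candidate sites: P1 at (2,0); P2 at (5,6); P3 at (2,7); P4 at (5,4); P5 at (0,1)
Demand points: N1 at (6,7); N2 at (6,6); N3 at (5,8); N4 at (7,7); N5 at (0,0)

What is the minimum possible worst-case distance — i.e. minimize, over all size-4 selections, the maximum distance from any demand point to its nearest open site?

Open {P1, P2, P3, P4}.
  Farthest demand point is N4 at distance 3 (to P2); all others are ≤ 3.
With {P1, P2, P3, P5} the worst case is 3.
With {P1, P2, P4, P5} the worst case is 3.
No size-4 selection achieves below 3.

3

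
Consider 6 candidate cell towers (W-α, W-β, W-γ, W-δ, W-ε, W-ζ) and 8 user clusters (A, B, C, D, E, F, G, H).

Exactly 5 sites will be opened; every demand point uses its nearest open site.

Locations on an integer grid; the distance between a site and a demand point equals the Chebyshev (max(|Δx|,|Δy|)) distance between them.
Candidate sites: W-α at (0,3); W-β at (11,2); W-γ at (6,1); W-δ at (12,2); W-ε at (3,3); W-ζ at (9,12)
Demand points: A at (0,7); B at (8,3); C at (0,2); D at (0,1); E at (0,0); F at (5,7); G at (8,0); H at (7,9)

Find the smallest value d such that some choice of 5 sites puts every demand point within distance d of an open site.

4

Open {W-α, W-β, W-γ, W-ε, W-ζ}.
  Farthest demand point is A at distance 4 (to W-α); all others are ≤ 4.
With {W-α, W-β, W-δ, W-ε, W-ζ} the worst case is 4.
With {W-α, W-γ, W-δ, W-ε, W-ζ} the worst case is 4.
No size-5 selection achieves below 4.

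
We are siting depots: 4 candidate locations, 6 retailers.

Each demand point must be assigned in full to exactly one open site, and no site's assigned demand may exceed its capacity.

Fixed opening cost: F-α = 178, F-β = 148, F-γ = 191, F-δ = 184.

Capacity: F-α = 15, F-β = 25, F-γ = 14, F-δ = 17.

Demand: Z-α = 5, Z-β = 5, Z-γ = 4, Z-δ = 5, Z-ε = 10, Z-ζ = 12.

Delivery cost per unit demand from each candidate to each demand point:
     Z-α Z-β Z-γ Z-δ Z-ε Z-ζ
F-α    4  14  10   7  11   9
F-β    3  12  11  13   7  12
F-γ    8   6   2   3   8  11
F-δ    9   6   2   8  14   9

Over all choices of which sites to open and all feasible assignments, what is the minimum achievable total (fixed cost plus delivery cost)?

658

Open {F-β, F-δ}; cheapest assignment that respects the capacities:
  F-β (cap 25, load 25): Z-α, Z-β, Z-δ, Z-ε — cost 5×3 + 5×12 + 5×13 + 10×7 = 210
  F-δ (cap 17, load 16): Z-γ, Z-ζ — cost 4×2 + 12×9 = 116
  Shipping 326, fixed 332 → total 658.
  Any other capacity-feasible assignment to {F-β, F-δ} ships for at least 326.
Compare {F-α, F-β, F-γ}: its best feasible assignment gives total 763.
Compare {F-β, F-γ, F-δ}: its best feasible assignment gives total 769.
Every other set of open sites that can feasibly serve all demand totals ≥ 763 even under its best assignment. Minimum: 658.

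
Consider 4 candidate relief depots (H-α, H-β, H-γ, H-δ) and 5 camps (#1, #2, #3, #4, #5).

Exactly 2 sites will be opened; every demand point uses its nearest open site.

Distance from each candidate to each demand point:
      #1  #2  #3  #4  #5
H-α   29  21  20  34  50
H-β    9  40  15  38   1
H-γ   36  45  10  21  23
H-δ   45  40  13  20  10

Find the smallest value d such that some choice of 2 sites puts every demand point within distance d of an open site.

Open {H-α, H-γ}.
  Farthest demand point is #1 at distance 29 (to H-α); all others are ≤ 29.
With {H-α, H-δ} the worst case is 29.
With {H-α, H-β} the worst case is 34.
No size-2 selection achieves below 29.

29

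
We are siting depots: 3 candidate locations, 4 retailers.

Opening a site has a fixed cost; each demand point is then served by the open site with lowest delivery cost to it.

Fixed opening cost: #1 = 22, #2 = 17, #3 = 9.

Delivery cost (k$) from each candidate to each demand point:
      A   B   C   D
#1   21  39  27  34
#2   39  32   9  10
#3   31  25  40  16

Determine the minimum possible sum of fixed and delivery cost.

101

Open {#2, #3}: assign each demand point to its cheapest open site.
  A→#3 31, B→#3 25, C→#2 9, D→#2 10
  delivery cost 75, fixed 26 → total 101.
Compare {#2}: delivery cost 90 + fixed 17 = 107.
Compare {#1, #2}: delivery cost 72 + fixed 39 = 111.
Compare {#1, #2, #3}: delivery cost 65 + fixed 48 = 113.
All other subsets cost ≥ 107. Minimum total cost: 101.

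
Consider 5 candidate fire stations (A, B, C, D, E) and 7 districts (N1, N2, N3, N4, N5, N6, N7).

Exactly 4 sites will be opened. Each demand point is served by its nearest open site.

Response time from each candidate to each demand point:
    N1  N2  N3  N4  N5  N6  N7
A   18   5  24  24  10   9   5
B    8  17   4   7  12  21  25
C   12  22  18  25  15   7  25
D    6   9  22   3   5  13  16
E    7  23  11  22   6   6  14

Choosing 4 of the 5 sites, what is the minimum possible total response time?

34

Open {A, B, D, E}.
  N1→D 6, N2→A 5, N3→B 4, N4→D 3, N5→D 5, N6→E 6, N7→A 5  ⇒ total 34.
Compare {A, B, C, D}: total 35.
Compare {A, B, C, E}: total 40.
No size-4 selection does better; minimum is 34.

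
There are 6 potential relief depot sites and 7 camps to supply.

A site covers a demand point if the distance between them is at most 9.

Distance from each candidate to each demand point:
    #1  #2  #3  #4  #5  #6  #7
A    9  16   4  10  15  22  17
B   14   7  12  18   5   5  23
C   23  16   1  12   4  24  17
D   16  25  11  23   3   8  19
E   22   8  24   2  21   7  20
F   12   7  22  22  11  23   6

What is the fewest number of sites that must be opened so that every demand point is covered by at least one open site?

4

Coverage sets (demand points within 9 of each site):
  A: {#1, #3}
  B: {#2, #5, #6}
  C: {#3, #5}
  D: {#5, #6}
  E: {#2, #4, #6}
  F: {#2, #7}
No 3 sites suffice: every size-3 union leaves at least one demand point uncovered.
But {A, B, E, F} covers everything, so the minimum is 4.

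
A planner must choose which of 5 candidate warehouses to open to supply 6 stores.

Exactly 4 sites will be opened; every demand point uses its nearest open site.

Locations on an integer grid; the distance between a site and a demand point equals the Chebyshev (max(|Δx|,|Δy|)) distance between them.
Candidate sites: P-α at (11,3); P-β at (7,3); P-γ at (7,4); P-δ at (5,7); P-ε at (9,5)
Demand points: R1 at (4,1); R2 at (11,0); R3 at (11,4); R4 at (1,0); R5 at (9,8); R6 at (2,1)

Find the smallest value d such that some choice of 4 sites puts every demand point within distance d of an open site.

Open {P-α, P-β, P-γ, P-δ}.
  Farthest demand point is R4 at distance 6 (to P-β); all others are ≤ 6.
With {P-α, P-β, P-γ, P-ε} the worst case is 6.
With {P-α, P-β, P-δ, P-ε} the worst case is 6.
No size-4 selection achieves below 6.

6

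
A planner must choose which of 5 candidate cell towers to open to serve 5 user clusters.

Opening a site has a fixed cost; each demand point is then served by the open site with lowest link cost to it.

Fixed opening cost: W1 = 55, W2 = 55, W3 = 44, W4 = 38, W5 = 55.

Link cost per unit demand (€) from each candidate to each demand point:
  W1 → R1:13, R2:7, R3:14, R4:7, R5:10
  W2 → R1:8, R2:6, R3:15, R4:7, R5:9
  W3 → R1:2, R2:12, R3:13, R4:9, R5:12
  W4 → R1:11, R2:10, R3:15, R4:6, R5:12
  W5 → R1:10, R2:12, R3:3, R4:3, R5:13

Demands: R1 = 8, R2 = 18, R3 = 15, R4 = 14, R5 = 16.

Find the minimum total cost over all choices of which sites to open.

Open {W2, W3, W5}: assign each demand point to its cheapest open site.
  R1→W3 8×2=16, R2→W2 18×6=108, R3→W5 15×3=45, R4→W5 14×3=42, R5→W2 16×9=144
  link cost 355, fixed 154 → total 509.
Compare {W2, W5}: link cost 403 + fixed 110 = 513.
Compare {W1, W3, W5}: link cost 389 + fixed 154 = 543.
Compare {W2, W3, W4, W5}: link cost 355 + fixed 192 = 547.
All other subsets cost ≥ 513. Minimum total cost: 509.

509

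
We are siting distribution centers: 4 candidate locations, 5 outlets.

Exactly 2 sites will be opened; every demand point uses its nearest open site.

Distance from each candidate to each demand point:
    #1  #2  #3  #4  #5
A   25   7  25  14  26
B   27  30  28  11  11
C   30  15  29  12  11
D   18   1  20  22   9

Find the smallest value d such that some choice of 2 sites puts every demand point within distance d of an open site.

Open {A, D}.
  Farthest demand point is #3 at distance 20 (to D); all others are ≤ 20.
With {B, D} the worst case is 20.
With {C, D} the worst case is 20.
No size-2 selection achieves below 20.

20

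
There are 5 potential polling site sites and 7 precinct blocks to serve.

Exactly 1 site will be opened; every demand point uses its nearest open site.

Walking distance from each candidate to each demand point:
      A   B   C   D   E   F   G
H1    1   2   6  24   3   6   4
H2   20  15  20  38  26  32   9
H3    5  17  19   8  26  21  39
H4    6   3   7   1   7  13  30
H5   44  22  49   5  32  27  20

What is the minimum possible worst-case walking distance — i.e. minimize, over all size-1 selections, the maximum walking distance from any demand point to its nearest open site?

24

Open {H1}.
  Farthest demand point is D at walking distance 24 (to H1); all others are ≤ 24.
With {H4} the worst case is 30.
With {H2} the worst case is 38.
No size-1 selection achieves below 24.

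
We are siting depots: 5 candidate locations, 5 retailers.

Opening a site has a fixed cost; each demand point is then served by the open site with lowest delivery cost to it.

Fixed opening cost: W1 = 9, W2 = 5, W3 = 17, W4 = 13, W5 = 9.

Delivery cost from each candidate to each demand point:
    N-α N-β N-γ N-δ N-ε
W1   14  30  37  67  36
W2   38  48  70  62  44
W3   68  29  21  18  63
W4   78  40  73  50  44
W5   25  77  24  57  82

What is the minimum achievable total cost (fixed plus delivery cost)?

144

Open {W1, W3}: assign each demand point to its cheapest open site.
  N-α→W1 14, N-β→W3 29, N-γ→W3 21, N-δ→W3 18, N-ε→W1 36
  delivery cost 118, fixed 26 → total 144.
Compare {W1, W2, W3}: delivery cost 118 + fixed 31 = 149.
Compare {W1, W3, W5}: delivery cost 118 + fixed 35 = 153.
Compare {W1, W3, W4}: delivery cost 118 + fixed 39 = 157.
All other subsets cost ≥ 149. Minimum total cost: 144.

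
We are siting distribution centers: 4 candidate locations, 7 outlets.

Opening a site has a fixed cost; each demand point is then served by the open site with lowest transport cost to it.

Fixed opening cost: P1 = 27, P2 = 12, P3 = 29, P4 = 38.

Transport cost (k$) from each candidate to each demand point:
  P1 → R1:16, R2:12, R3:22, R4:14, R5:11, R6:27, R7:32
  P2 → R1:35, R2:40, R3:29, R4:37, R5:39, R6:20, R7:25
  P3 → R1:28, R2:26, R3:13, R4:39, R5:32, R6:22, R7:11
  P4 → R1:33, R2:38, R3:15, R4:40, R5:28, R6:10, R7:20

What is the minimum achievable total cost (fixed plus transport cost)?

Open {P1, P3}: assign each demand point to its cheapest open site.
  R1→P1 16, R2→P1 12, R3→P3 13, R4→P1 14, R5→P1 11, R6→P3 22, R7→P3 11
  transport cost 99, fixed 56 → total 155.
Compare {P1, P2}: transport cost 120 + fixed 39 = 159.
Compare {P1}: transport cost 134 + fixed 27 = 161.
Compare {P1, P4}: transport cost 98 + fixed 65 = 163.
All other subsets cost ≥ 159. Minimum total cost: 155.

155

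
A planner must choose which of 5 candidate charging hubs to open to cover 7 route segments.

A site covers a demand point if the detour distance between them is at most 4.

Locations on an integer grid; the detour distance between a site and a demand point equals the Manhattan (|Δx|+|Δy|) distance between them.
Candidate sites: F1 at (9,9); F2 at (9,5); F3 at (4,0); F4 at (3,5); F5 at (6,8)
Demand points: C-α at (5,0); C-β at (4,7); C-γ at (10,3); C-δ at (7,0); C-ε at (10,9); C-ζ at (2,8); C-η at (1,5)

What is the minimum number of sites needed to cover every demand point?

4

Coverage sets (demand points within 4 of each site):
  F1: {C-ε}
  F2: {C-γ}
  F3: {C-α, C-δ}
  F4: {C-β, C-ζ, C-η}
  F5: {C-β, C-ζ}
No 3 sites suffice: every size-3 union leaves at least one demand point uncovered.
But {F1, F2, F3, F4} covers everything, so the minimum is 4.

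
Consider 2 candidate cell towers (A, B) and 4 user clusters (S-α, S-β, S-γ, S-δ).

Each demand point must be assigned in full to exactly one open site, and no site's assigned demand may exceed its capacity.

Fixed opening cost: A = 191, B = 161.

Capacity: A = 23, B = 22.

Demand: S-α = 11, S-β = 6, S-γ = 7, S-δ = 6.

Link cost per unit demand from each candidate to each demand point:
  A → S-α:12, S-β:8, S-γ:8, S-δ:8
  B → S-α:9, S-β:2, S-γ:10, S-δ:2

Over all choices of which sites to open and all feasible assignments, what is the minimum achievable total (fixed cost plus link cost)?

564

Open {A, B}; cheapest assignment that respects the capacities:
  A (cap 23, load 18): S-α, S-γ — cost 11×12 + 7×8 = 188
  B (cap 22, load 12): S-β, S-δ — cost 6×2 + 6×2 = 24
  Shipping 212, fixed 352 → total 564.
  Any other capacity-feasible assignment to {A, B} ships for at least 212.
Total demand is 30 and no other set of sites has combined capacity ≥ 30, so {A, B} is the only feasible choice of open sites. Minimum: 564.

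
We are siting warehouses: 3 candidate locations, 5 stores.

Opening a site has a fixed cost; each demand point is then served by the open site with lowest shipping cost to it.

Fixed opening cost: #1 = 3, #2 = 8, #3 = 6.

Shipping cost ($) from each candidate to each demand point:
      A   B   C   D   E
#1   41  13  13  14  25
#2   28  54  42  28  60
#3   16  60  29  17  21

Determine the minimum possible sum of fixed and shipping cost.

86

Open {#1, #3}: assign each demand point to its cheapest open site.
  A→#3 16, B→#1 13, C→#1 13, D→#1 14, E→#3 21
  shipping cost 77, fixed 9 → total 86.
Compare {#1, #2, #3}: shipping cost 77 + fixed 17 = 94.
Compare {#1, #2}: shipping cost 93 + fixed 11 = 104.
Compare {#1}: shipping cost 106 + fixed 3 = 109.
All other subsets cost ≥ 94. Minimum total cost: 86.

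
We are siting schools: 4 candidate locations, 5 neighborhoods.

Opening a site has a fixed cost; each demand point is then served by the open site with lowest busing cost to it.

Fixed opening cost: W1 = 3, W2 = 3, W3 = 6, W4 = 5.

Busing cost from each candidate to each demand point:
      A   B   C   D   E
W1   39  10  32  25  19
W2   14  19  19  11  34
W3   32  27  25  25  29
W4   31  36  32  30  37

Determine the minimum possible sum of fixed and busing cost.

Open {W1, W2}: assign each demand point to its cheapest open site.
  A→W2 14, B→W1 10, C→W2 19, D→W2 11, E→W1 19
  busing cost 73, fixed 6 → total 79.
Compare {W1, W2, W4}: busing cost 73 + fixed 11 = 84.
Compare {W1, W2, W3}: busing cost 73 + fixed 12 = 85.
Compare {W1, W2, W3, W4}: busing cost 73 + fixed 17 = 90.
All other subsets cost ≥ 84. Minimum total cost: 79.

79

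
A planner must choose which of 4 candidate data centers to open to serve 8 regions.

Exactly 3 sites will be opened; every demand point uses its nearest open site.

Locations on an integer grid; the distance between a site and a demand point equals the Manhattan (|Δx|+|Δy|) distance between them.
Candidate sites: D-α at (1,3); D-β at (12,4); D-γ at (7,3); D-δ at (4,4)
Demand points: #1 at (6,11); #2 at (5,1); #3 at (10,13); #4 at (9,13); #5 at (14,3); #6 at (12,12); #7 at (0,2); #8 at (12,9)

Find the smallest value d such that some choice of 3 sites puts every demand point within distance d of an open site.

12

Open {D-α, D-β, D-γ}.
  Farthest demand point is #4 at distance 12 (to D-β); all others are ≤ 12.
With {D-α, D-β, D-δ} the worst case is 12.
With {D-β, D-γ, D-δ} the worst case is 12.
No size-3 selection achieves below 12.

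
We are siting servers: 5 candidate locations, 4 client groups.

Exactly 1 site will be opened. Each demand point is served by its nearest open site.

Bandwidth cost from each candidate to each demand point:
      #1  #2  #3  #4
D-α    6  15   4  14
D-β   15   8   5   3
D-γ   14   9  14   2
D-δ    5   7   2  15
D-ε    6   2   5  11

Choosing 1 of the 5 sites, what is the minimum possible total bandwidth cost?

Open {D-ε}.
  #1→D-ε 6, #2→D-ε 2, #3→D-ε 5, #4→D-ε 11  ⇒ total 24.
Compare {D-δ}: total 29.
Compare {D-β}: total 31.
No size-1 selection does better; minimum is 24.

24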